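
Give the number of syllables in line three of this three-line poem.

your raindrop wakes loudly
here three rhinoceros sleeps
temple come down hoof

Line three: "temple come down hoof": 2+1+1+1 = 5

5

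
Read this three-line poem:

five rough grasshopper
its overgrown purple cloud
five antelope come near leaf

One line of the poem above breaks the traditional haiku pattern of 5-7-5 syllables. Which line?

Line 3

Line 1: five (1), rough (1), grasshopper (3) → 5 ✓
Line 2: its (1), overgrown (3), purple (2), cloud (1) → 7 ✓
Line 3: five (1), antelope (3), come (1), near (1), leaf (1) → 7 (expected 5)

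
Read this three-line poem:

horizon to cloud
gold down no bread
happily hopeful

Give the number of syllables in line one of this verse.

5

Line one: horizon (3), to (1), cloud (1) → 5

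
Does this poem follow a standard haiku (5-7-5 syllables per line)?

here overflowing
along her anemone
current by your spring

Yes

Line 1: here(1) + overflowing(4) = 5 ✓
Line 2: along(2) + her(1) + anemone(4) = 7 ✓
Line 3: current(2) + by(1) + your(1) + spring(1) = 5 ✓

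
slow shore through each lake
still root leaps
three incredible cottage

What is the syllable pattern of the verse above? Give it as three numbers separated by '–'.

Line 1: slow (1), shore (1), through (1), each (1), lake (1) → 5
Line 2: still (1), root (1), leaps (1) → 3
Line 3: three (1), incredible (4), cottage (2) → 7

5–3–7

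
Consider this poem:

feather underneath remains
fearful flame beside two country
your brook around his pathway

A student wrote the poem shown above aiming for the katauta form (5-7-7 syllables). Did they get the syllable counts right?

Line 1: feather(2) + underneath(3) + remains(2) = 7 (expected 5)
Line 2: fearful(2) + flame(1) + beside(2) + two(1) + country(2) = 8 (expected 7)
Line 3: your(1) + brook(1) + around(2) + his(1) + pathway(2) = 7 ✓

No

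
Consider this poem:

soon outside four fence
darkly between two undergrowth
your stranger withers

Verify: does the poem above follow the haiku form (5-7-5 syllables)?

No

Line 1: "soon outside four fence": 1+2+1+1 = 5 ✓
Line 2: "darkly between two undergrowth": 2+2+1+3 = 8 (expected 7)
Line 3: "your stranger withers": 1+2+2 = 5 ✓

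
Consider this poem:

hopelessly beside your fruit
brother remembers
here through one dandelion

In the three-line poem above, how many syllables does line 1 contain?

7

Line 1: "hopelessly beside your fruit": 3+2+1+1 = 7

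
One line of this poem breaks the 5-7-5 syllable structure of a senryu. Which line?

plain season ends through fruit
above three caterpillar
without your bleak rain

Line 1: plain(1) + season(2) + ends(1) + through(1) + fruit(1) = 6 (expected 5)
Line 2: above(2) + three(1) + caterpillar(4) = 7 ✓
Line 3: without(2) + your(1) + bleak(1) + rain(1) = 5 ✓

Line 1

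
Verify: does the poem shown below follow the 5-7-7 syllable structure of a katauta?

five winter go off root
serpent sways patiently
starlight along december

Line 1: "five winter go off root": 1+2+1+1+1 = 6 (expected 5)
Line 2: "serpent sways patiently": 2+1+3 = 6 (expected 7)
Line 3: "starlight along december": 2+2+3 = 7 ✓

No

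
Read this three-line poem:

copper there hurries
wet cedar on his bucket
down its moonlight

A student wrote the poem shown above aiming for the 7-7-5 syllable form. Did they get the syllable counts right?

Line 1: copper (2), there (1), hurries (2) → 5 (expected 7)
Line 2: wet (1), cedar (2), on (1), his (1), bucket (2) → 7 ✓
Line 3: down (1), its (1), moonlight (2) → 4 (expected 5)

No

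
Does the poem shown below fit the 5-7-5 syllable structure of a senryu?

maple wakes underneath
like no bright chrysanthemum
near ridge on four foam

No

Line 1: maple (2), wakes (1), underneath (3) → 6 (expected 5)
Line 2: like (1), no (1), bright (1), chrysanthemum (4) → 7 ✓
Line 3: near (1), ridge (1), on (1), four (1), foam (1) → 5 ✓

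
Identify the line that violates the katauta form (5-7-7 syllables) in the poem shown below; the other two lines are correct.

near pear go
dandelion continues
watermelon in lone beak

Line 1

Line 1: "near pear go": 1+1+1 = 3 (expected 5)
Line 2: "dandelion continues": 4+3 = 7 ✓
Line 3: "watermelon in lone beak": 4+1+1+1 = 7 ✓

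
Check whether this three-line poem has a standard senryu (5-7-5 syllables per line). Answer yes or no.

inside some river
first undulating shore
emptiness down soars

Line 1: inside(2) + some(1) + river(2) = 5 ✓
Line 2: first(1) + undulating(4) + shore(1) = 6 (expected 7)
Line 3: emptiness(3) + down(1) + soars(1) = 5 ✓

No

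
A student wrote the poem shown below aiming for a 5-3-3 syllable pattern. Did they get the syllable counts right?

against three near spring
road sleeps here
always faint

Yes

Line 1: against(2) + three(1) + near(1) + spring(1) = 5 ✓
Line 2: road(1) + sleeps(1) + here(1) = 3 ✓
Line 3: always(2) + faint(1) = 3 ✓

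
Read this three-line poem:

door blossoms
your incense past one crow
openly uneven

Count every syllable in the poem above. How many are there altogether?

Line 1: door (1), blossoms (2) → 3
Line 2: your (1), incense (2), past (1), one (1), crow (1) → 6
Line 3: openly (3), uneven (3) → 6
Total: 3 + 6 + 6 = 15

15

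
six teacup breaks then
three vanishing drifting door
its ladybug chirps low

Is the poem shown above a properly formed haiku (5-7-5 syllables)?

No

Line 1: "six teacup breaks then": 1+2+1+1 = 5 ✓
Line 2: "three vanishing drifting door": 1+3+2+1 = 7 ✓
Line 3: "its ladybug chirps low": 1+3+1+1 = 6 (expected 5)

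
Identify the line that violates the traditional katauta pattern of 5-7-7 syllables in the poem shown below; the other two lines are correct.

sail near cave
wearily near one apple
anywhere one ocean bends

Line 1: "sail near cave": 1+1+1 = 3 (expected 5)
Line 2: "wearily near one apple": 3+1+1+2 = 7 ✓
Line 3: "anywhere one ocean bends": 3+1+2+1 = 7 ✓

Line 1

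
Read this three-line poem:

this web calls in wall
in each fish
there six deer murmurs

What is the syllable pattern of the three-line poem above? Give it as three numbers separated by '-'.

5-3-5

Line 1: "this web calls in wall": 1+1+1+1+1 = 5
Line 2: "in each fish": 1+1+1 = 3
Line 3: "there six deer murmurs": 1+1+1+2 = 5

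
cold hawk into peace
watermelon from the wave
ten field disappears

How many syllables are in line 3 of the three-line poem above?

Line 3: ten(1) + field(1) + disappears(3) = 5

5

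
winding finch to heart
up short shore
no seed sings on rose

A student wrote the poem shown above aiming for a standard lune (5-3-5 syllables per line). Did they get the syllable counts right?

Line 1: winding (2), finch (1), to (1), heart (1) → 5 ✓
Line 2: up (1), short (1), shore (1) → 3 ✓
Line 3: no (1), seed (1), sings (1), on (1), rose (1) → 5 ✓

Yes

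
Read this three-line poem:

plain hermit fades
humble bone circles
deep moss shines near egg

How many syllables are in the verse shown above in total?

Line 1: plain (1), hermit (2), fades (1) → 4
Line 2: humble (2), bone (1), circles (2) → 5
Line 3: deep (1), moss (1), shines (1), near (1), egg (1) → 5
Total: 4 + 5 + 5 = 14

14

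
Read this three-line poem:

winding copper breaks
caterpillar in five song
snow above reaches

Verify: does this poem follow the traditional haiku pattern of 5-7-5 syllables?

Yes

Line 1: winding(2) + copper(2) + breaks(1) = 5 ✓
Line 2: caterpillar(4) + in(1) + five(1) + song(1) = 7 ✓
Line 3: snow(1) + above(2) + reaches(2) = 5 ✓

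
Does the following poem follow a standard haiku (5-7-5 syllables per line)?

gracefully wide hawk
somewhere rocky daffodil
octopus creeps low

Line 1: gracefully(3) + wide(1) + hawk(1) = 5 ✓
Line 2: somewhere(2) + rocky(2) + daffodil(3) = 7 ✓
Line 3: octopus(3) + creeps(1) + low(1) = 5 ✓

Yes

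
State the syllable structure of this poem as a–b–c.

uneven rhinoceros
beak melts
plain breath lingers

7–2–4

Line 1: uneven(3) + rhinoceros(4) = 7
Line 2: beak(1) + melts(1) = 2
Line 3: plain(1) + breath(1) + lingers(2) = 4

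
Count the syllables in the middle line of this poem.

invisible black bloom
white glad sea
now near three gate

3

The middle line: white(1) + glad(1) + sea(1) = 3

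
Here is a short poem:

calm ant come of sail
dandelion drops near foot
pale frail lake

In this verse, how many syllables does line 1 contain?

Line 1: calm (1), ant (1), come (1), of (1), sail (1) → 5

5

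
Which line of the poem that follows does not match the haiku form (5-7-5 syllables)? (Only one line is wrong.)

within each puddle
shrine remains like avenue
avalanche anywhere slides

The third line

Line 1: within (2), each (1), puddle (2) → 5 ✓
Line 2: shrine (1), remains (2), like (1), avenue (3) → 7 ✓
Line 3: avalanche (3), anywhere (3), slides (1) → 7 (expected 5)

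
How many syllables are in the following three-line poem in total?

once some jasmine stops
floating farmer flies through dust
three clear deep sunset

Line 1: "once some jasmine stops": 1+1+2+1 = 5
Line 2: "floating farmer flies through dust": 2+2+1+1+1 = 7
Line 3: "three clear deep sunset": 1+1+1+2 = 5
Total: 5 + 7 + 5 = 17

17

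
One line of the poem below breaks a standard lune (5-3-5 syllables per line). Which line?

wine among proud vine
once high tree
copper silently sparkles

The third line

Line 1: wine(1) + among(2) + proud(1) + vine(1) = 5 ✓
Line 2: once(1) + high(1) + tree(1) = 3 ✓
Line 3: copper(2) + silently(3) + sparkles(2) = 7 (expected 5)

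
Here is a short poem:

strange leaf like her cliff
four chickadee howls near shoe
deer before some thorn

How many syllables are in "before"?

2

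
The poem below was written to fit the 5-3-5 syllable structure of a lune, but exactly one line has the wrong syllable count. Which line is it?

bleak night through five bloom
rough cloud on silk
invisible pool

Line 1: bleak(1) + night(1) + through(1) + five(1) + bloom(1) = 5 ✓
Line 2: rough(1) + cloud(1) + on(1) + silk(1) = 4 (expected 3)
Line 3: invisible(4) + pool(1) = 5 ✓

The second line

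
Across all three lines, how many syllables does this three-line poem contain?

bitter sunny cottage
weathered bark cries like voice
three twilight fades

16

Line 1: bitter(2) + sunny(2) + cottage(2) = 6
Line 2: weathered(2) + bark(1) + cries(1) + like(1) + voice(1) = 6
Line 3: three(1) + twilight(2) + fades(1) = 4
Total: 6 + 6 + 4 = 16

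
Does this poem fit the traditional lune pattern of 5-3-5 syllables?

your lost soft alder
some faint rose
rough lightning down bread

Yes

Line 1: your(1) + lost(1) + soft(1) + alder(2) = 5 ✓
Line 2: some(1) + faint(1) + rose(1) = 3 ✓
Line 3: rough(1) + lightning(2) + down(1) + bread(1) = 5 ✓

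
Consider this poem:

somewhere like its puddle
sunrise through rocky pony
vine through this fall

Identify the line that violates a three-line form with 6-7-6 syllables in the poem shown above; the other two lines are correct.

Line 3

Line 1: "somewhere like its puddle": 2+1+1+2 = 6 ✓
Line 2: "sunrise through rocky pony": 2+1+2+2 = 7 ✓
Line 3: "vine through this fall": 1+1+1+1 = 4 (expected 6)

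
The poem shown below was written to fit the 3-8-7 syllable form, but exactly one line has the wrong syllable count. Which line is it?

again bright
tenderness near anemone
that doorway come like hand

Line 3

Line 1: "again bright": 2+1 = 3 ✓
Line 2: "tenderness near anemone": 3+1+4 = 8 ✓
Line 3: "that doorway come like hand": 1+2+1+1+1 = 6 (expected 7)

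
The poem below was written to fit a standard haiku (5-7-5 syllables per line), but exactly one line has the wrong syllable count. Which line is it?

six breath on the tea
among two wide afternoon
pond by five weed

The third line

Line 1: six (1), breath (1), on (1), the (1), tea (1) → 5 ✓
Line 2: among (2), two (1), wide (1), afternoon (3) → 7 ✓
Line 3: pond (1), by (1), five (1), weed (1) → 4 (expected 5)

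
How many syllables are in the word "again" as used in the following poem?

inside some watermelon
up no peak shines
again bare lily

2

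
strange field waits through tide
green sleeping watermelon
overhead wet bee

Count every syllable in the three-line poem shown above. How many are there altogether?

Line 1: strange (1), field (1), waits (1), through (1), tide (1) → 5
Line 2: green (1), sleeping (2), watermelon (4) → 7
Line 3: overhead (3), wet (1), bee (1) → 5
Total: 5 + 7 + 5 = 17

17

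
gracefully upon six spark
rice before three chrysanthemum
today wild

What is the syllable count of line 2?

8

Line 2: rice(1) + before(2) + three(1) + chrysanthemum(4) = 8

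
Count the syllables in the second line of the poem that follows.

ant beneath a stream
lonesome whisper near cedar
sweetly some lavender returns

The second line: lonesome (2), whisper (2), near (1), cedar (2) → 7

7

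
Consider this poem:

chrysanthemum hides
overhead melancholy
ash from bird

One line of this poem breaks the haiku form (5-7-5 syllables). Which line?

Line 3

Line 1: chrysanthemum (4), hides (1) → 5 ✓
Line 2: overhead (3), melancholy (4) → 7 ✓
Line 3: ash (1), from (1), bird (1) → 3 (expected 5)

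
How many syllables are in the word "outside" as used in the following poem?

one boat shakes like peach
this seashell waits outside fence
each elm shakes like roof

2

"outside" has 2 syllables.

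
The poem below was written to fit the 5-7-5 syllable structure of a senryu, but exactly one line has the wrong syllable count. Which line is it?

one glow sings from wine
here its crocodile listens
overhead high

Line 1: "one glow sings from wine": 1+1+1+1+1 = 5 ✓
Line 2: "here its crocodile listens": 1+1+3+2 = 7 ✓
Line 3: "overhead high": 3+1 = 4 (expected 5)

Line 3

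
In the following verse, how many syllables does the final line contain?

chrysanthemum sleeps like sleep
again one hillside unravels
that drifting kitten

5

The final line: "that drifting kitten": 1+2+2 = 5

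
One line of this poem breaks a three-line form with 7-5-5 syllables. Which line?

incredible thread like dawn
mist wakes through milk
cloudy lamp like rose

Line 1: incredible (4), thread (1), like (1), dawn (1) → 7 ✓
Line 2: mist (1), wakes (1), through (1), milk (1) → 4 (expected 5)
Line 3: cloudy (2), lamp (1), like (1), rose (1) → 5 ✓

Line 2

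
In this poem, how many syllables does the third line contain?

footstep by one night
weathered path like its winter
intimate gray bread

5

The third line: "intimate gray bread": 3+1+1 = 5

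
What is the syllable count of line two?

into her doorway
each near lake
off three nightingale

Line two: "each near lake": 1+1+1 = 3

3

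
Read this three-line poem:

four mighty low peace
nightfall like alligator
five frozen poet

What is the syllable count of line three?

5

Line three: five (1), frozen (2), poet (2) → 5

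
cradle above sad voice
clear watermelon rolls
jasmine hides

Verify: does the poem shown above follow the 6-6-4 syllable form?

Line 1: "cradle above sad voice": 2+2+1+1 = 6 ✓
Line 2: "clear watermelon rolls": 1+4+1 = 6 ✓
Line 3: "jasmine hides": 2+1 = 3 (expected 4)

No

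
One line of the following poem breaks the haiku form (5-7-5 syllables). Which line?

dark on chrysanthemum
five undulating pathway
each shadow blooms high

Line 1

Line 1: dark (1), on (1), chrysanthemum (4) → 6 (expected 5)
Line 2: five (1), undulating (4), pathway (2) → 7 ✓
Line 3: each (1), shadow (2), blooms (1), high (1) → 5 ✓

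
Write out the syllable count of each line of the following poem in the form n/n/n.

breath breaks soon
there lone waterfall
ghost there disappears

Line 1: "breath breaks soon": 1+1+1 = 3
Line 2: "there lone waterfall": 1+1+3 = 5
Line 3: "ghost there disappears": 1+1+3 = 5

3/5/5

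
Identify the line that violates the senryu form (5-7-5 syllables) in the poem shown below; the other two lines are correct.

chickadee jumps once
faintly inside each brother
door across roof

The third line

Line 1: chickadee(3) + jumps(1) + once(1) = 5 ✓
Line 2: faintly(2) + inside(2) + each(1) + brother(2) = 7 ✓
Line 3: door(1) + across(2) + roof(1) = 4 (expected 5)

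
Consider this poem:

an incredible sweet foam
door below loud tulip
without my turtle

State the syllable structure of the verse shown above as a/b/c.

7/6/5

Line 1: "an incredible sweet foam": 1+4+1+1 = 7
Line 2: "door below loud tulip": 1+2+1+2 = 6
Line 3: "without my turtle": 2+1+2 = 5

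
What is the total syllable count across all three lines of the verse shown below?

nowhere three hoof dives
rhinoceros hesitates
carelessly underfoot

Line 1: nowhere(2) + three(1) + hoof(1) + dives(1) = 5
Line 2: rhinoceros(4) + hesitates(3) = 7
Line 3: carelessly(3) + underfoot(3) = 6
Total: 5 + 7 + 6 = 18

18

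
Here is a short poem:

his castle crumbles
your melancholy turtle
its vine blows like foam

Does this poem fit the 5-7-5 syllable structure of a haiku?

Line 1: his(1) + castle(2) + crumbles(2) = 5 ✓
Line 2: your(1) + melancholy(4) + turtle(2) = 7 ✓
Line 3: its(1) + vine(1) + blows(1) + like(1) + foam(1) = 5 ✓

Yes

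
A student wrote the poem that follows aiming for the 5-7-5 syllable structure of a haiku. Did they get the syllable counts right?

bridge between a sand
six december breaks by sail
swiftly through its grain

Line 1: bridge (1), between (2), a (1), sand (1) → 5 ✓
Line 2: six (1), december (3), breaks (1), by (1), sail (1) → 7 ✓
Line 3: swiftly (2), through (1), its (1), grain (1) → 5 ✓

Yes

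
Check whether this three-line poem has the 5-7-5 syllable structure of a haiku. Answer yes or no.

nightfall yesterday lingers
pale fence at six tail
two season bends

Line 1: nightfall (2), yesterday (3), lingers (2) → 7 (expected 5)
Line 2: pale (1), fence (1), at (1), six (1), tail (1) → 5 (expected 7)
Line 3: two (1), season (2), bends (1) → 4 (expected 5)

No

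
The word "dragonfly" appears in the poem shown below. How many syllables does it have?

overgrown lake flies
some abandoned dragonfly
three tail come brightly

"dragonfly" has 3 syllables.

3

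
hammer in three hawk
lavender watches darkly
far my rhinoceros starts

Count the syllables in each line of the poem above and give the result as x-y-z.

5-7-7

Line 1: "hammer in three hawk": 2+1+1+1 = 5
Line 2: "lavender watches darkly": 3+2+2 = 7
Line 3: "far my rhinoceros starts": 1+1+4+1 = 7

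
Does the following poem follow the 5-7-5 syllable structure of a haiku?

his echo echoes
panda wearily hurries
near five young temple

Line 1: "his echo echoes": 1+2+2 = 5 ✓
Line 2: "panda wearily hurries": 2+3+2 = 7 ✓
Line 3: "near five young temple": 1+1+1+2 = 5 ✓

Yes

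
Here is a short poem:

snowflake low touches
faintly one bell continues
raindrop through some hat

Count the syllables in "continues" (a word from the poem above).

3

"continues" has 3 syllables.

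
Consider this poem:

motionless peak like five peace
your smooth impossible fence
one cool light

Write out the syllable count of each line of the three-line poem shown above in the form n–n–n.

7–7–3

Line 1: motionless(3) + peak(1) + like(1) + five(1) + peace(1) = 7
Line 2: your(1) + smooth(1) + impossible(4) + fence(1) = 7
Line 3: one(1) + cool(1) + light(1) = 3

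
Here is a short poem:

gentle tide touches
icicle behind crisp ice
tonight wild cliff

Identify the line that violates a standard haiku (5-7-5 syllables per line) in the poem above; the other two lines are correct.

The third line

Line 1: gentle (2), tide (1), touches (2) → 5 ✓
Line 2: icicle (3), behind (2), crisp (1), ice (1) → 7 ✓
Line 3: tonight (2), wild (1), cliff (1) → 4 (expected 5)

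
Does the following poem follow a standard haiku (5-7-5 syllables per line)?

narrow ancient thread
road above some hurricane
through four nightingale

Yes

Line 1: narrow(2) + ancient(2) + thread(1) = 5 ✓
Line 2: road(1) + above(2) + some(1) + hurricane(3) = 7 ✓
Line 3: through(1) + four(1) + nightingale(3) = 5 ✓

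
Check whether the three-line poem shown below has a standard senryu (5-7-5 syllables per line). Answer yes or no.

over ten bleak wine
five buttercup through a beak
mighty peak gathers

Yes

Line 1: over(2) + ten(1) + bleak(1) + wine(1) = 5 ✓
Line 2: five(1) + buttercup(3) + through(1) + a(1) + beak(1) = 7 ✓
Line 3: mighty(2) + peak(1) + gathers(2) = 5 ✓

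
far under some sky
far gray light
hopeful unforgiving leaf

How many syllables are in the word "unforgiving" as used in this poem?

4

"unforgiving" has 4 syllables.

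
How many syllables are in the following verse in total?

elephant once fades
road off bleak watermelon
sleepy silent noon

17

Line 1: elephant(3) + once(1) + fades(1) = 5
Line 2: road(1) + off(1) + bleak(1) + watermelon(4) = 7
Line 3: sleepy(2) + silent(2) + noon(1) = 5
Total: 5 + 7 + 5 = 17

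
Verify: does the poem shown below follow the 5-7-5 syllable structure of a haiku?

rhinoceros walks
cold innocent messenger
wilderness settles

Line 1: rhinoceros(4) + walks(1) = 5 ✓
Line 2: cold(1) + innocent(3) + messenger(3) = 7 ✓
Line 3: wilderness(3) + settles(2) = 5 ✓

Yes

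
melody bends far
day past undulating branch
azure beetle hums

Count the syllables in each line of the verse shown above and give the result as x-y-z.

5-7-5

Line 1: melody(3) + bends(1) + far(1) = 5
Line 2: day(1) + past(1) + undulating(4) + branch(1) = 7
Line 3: azure(2) + beetle(2) + hums(1) = 5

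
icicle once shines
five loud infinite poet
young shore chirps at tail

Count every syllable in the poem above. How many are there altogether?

Line 1: icicle (3), once (1), shines (1) → 5
Line 2: five (1), loud (1), infinite (3), poet (2) → 7
Line 3: young (1), shore (1), chirps (1), at (1), tail (1) → 5
Total: 5 + 7 + 5 = 17

17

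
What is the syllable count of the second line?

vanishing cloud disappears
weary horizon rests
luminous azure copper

The second line: weary (2), horizon (3), rests (1) → 6

6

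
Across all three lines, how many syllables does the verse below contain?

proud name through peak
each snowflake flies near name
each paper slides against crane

17

Line 1: proud (1), name (1), through (1), peak (1) → 4
Line 2: each (1), snowflake (2), flies (1), near (1), name (1) → 6
Line 3: each (1), paper (2), slides (1), against (2), crane (1) → 7
Total: 4 + 6 + 7 = 17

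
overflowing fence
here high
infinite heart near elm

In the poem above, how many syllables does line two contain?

Line two: "here high": 1+1 = 2

2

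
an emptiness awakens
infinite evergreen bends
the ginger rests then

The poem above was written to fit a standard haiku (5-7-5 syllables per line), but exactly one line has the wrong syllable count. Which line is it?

Line 1

Line 1: an (1), emptiness (3), awakens (3) → 7 (expected 5)
Line 2: infinite (3), evergreen (3), bends (1) → 7 ✓
Line 3: the (1), ginger (2), rests (1), then (1) → 5 ✓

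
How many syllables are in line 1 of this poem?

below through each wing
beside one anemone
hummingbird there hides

5

Line 1: "below through each wing": 2+1+1+1 = 5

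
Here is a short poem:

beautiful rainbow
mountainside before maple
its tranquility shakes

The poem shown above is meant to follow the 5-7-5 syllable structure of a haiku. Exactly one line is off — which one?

Line 3

Line 1: beautiful(3) + rainbow(2) = 5 ✓
Line 2: mountainside(3) + before(2) + maple(2) = 7 ✓
Line 3: its(1) + tranquility(4) + shakes(1) = 6 (expected 5)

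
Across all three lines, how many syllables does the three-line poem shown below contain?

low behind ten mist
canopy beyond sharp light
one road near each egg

Line 1: low (1), behind (2), ten (1), mist (1) → 5
Line 2: canopy (3), beyond (2), sharp (1), light (1) → 7
Line 3: one (1), road (1), near (1), each (1), egg (1) → 5
Total: 5 + 7 + 5 = 17

17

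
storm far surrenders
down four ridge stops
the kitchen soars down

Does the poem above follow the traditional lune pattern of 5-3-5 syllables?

No

Line 1: "storm far surrenders": 1+1+3 = 5 ✓
Line 2: "down four ridge stops": 1+1+1+1 = 4 (expected 3)
Line 3: "the kitchen soars down": 1+2+1+1 = 5 ✓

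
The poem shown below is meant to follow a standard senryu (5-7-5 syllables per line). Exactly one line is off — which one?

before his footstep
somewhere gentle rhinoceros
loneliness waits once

Line 1: before (2), his (1), footstep (2) → 5 ✓
Line 2: somewhere (2), gentle (2), rhinoceros (4) → 8 (expected 7)
Line 3: loneliness (3), waits (1), once (1) → 5 ✓

Line 2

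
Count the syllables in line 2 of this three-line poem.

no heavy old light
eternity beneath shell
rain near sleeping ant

Line 2: "eternity beneath shell": 4+2+1 = 7

7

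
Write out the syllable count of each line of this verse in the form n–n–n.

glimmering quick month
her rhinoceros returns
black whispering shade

Line 1: "glimmering quick month": 3+1+1 = 5
Line 2: "her rhinoceros returns": 1+4+2 = 7
Line 3: "black whispering shade": 1+3+1 = 5

5–7–5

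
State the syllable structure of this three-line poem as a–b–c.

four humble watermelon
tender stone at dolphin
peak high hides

Line 1: four(1) + humble(2) + watermelon(4) = 7
Line 2: tender(2) + stone(1) + at(1) + dolphin(2) = 6
Line 3: peak(1) + high(1) + hides(1) = 3

7–6–3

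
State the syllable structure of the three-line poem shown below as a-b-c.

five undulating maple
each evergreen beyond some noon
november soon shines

Line 1: five(1) + undulating(4) + maple(2) = 7
Line 2: each(1) + evergreen(3) + beyond(2) + some(1) + noon(1) = 8
Line 3: november(3) + soon(1) + shines(1) = 5

7-8-5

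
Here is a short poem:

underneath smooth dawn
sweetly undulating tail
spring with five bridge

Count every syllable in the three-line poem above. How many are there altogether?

16

Line 1: "underneath smooth dawn": 3+1+1 = 5
Line 2: "sweetly undulating tail": 2+4+1 = 7
Line 3: "spring with five bridge": 1+1+1+1 = 4
Total: 5 + 7 + 4 = 16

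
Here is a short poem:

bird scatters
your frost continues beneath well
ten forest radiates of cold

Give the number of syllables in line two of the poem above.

8

Line two: your(1) + frost(1) + continues(3) + beneath(2) + well(1) = 8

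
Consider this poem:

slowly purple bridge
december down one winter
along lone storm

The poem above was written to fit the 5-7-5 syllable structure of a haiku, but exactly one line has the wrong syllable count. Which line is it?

Line 1: slowly (2), purple (2), bridge (1) → 5 ✓
Line 2: december (3), down (1), one (1), winter (2) → 7 ✓
Line 3: along (2), lone (1), storm (1) → 4 (expected 5)

The third line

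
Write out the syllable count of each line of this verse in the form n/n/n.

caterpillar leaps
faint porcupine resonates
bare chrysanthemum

5/7/5

Line 1: "caterpillar leaps": 4+1 = 5
Line 2: "faint porcupine resonates": 1+3+3 = 7
Line 3: "bare chrysanthemum": 1+4 = 5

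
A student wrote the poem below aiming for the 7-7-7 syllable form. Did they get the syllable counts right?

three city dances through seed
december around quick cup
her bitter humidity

Line 1: three (1), city (2), dances (2), through (1), seed (1) → 7 ✓
Line 2: december (3), around (2), quick (1), cup (1) → 7 ✓
Line 3: her (1), bitter (2), humidity (4) → 7 ✓

Yes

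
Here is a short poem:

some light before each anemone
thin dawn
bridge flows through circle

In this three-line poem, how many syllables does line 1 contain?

Line 1: "some light before each anemone": 1+1+2+1+4 = 9

9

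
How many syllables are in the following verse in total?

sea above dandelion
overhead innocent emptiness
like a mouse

Line 1: sea(1) + above(2) + dandelion(4) = 7
Line 2: overhead(3) + innocent(3) + emptiness(3) = 9
Line 3: like(1) + a(1) + mouse(1) = 3
Total: 7 + 9 + 3 = 19

19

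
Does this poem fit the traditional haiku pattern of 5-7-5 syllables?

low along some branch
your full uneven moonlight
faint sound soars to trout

Yes

Line 1: low(1) + along(2) + some(1) + branch(1) = 5 ✓
Line 2: your(1) + full(1) + uneven(3) + moonlight(2) = 7 ✓
Line 3: faint(1) + sound(1) + soars(1) + to(1) + trout(1) = 5 ✓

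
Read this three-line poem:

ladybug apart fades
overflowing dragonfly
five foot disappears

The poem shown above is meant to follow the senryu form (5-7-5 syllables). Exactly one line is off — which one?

Line 1: "ladybug apart fades": 3+2+1 = 6 (expected 5)
Line 2: "overflowing dragonfly": 4+3 = 7 ✓
Line 3: "five foot disappears": 1+1+3 = 5 ✓

The first line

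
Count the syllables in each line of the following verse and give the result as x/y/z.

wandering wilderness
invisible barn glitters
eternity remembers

Line 1: wandering (3), wilderness (3) → 6
Line 2: invisible (4), barn (1), glitters (2) → 7
Line 3: eternity (4), remembers (3) → 7

6/7/7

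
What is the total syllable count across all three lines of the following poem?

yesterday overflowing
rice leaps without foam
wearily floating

Line 1: "yesterday overflowing": 3+4 = 7
Line 2: "rice leaps without foam": 1+1+2+1 = 5
Line 3: "wearily floating": 3+2 = 5
Total: 7 + 5 + 5 = 17

17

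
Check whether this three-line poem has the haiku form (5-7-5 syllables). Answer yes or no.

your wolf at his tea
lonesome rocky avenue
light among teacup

Yes

Line 1: your(1) + wolf(1) + at(1) + his(1) + tea(1) = 5 ✓
Line 2: lonesome(2) + rocky(2) + avenue(3) = 7 ✓
Line 3: light(1) + among(2) + teacup(2) = 5 ✓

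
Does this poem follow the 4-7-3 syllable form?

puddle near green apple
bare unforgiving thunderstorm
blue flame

No

Line 1: puddle (2), near (1), green (1), apple (2) → 6 (expected 4)
Line 2: bare (1), unforgiving (4), thunderstorm (3) → 8 (expected 7)
Line 3: blue (1), flame (1) → 2 (expected 3)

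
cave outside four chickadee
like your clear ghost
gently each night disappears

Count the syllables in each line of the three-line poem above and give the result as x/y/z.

Line 1: "cave outside four chickadee": 1+2+1+3 = 7
Line 2: "like your clear ghost": 1+1+1+1 = 4
Line 3: "gently each night disappears": 2+1+1+3 = 7

7/4/7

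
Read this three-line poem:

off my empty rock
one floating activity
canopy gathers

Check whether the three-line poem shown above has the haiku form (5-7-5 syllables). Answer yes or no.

Line 1: off (1), my (1), empty (2), rock (1) → 5 ✓
Line 2: one (1), floating (2), activity (4) → 7 ✓
Line 3: canopy (3), gathers (2) → 5 ✓

Yes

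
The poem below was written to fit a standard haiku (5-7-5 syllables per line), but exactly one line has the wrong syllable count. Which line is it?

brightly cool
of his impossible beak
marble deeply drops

Line 1: "brightly cool": 2+1 = 3 (expected 5)
Line 2: "of his impossible beak": 1+1+4+1 = 7 ✓
Line 3: "marble deeply drops": 2+2+1 = 5 ✓

The first line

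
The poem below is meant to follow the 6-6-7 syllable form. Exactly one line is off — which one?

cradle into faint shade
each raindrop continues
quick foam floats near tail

Line 3

Line 1: cradle(2) + into(2) + faint(1) + shade(1) = 6 ✓
Line 2: each(1) + raindrop(2) + continues(3) = 6 ✓
Line 3: quick(1) + foam(1) + floats(1) + near(1) + tail(1) = 5 (expected 7)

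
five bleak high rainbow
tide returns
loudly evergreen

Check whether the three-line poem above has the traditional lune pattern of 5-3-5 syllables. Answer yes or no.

Line 1: five (1), bleak (1), high (1), rainbow (2) → 5 ✓
Line 2: tide (1), returns (2) → 3 ✓
Line 3: loudly (2), evergreen (3) → 5 ✓

Yes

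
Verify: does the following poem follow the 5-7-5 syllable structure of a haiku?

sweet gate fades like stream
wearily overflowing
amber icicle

Line 1: sweet (1), gate (1), fades (1), like (1), stream (1) → 5 ✓
Line 2: wearily (3), overflowing (4) → 7 ✓
Line 3: amber (2), icicle (3) → 5 ✓

Yes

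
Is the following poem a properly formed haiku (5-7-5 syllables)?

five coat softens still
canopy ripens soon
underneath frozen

Line 1: five (1), coat (1), softens (2), still (1) → 5 ✓
Line 2: canopy (3), ripens (2), soon (1) → 6 (expected 7)
Line 3: underneath (3), frozen (2) → 5 ✓

No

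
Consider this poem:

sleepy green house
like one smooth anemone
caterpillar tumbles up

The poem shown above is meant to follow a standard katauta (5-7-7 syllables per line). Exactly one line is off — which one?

Line 1: sleepy(2) + green(1) + house(1) = 4 (expected 5)
Line 2: like(1) + one(1) + smooth(1) + anemone(4) = 7 ✓
Line 3: caterpillar(4) + tumbles(2) + up(1) = 7 ✓

Line 1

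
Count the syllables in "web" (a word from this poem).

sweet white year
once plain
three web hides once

1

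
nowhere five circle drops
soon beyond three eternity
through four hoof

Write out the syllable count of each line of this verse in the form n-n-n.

6-8-3

Line 1: nowhere (2), five (1), circle (2), drops (1) → 6
Line 2: soon (1), beyond (2), three (1), eternity (4) → 8
Line 3: through (1), four (1), hoof (1) → 3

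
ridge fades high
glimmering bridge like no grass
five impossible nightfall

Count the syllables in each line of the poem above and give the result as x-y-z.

3-7-7

Line 1: ridge(1) + fades(1) + high(1) = 3
Line 2: glimmering(3) + bridge(1) + like(1) + no(1) + grass(1) = 7
Line 3: five(1) + impossible(4) + nightfall(2) = 7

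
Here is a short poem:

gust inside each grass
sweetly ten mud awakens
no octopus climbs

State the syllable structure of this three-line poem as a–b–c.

5–7–5

Line 1: gust (1), inside (2), each (1), grass (1) → 5
Line 2: sweetly (2), ten (1), mud (1), awakens (3) → 7
Line 3: no (1), octopus (3), climbs (1) → 5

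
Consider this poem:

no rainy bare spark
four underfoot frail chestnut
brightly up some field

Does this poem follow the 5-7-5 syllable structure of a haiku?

Yes

Line 1: no (1), rainy (2), bare (1), spark (1) → 5 ✓
Line 2: four (1), underfoot (3), frail (1), chestnut (2) → 7 ✓
Line 3: brightly (2), up (1), some (1), field (1) → 5 ✓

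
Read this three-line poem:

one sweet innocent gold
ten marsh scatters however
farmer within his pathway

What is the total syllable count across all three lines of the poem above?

Line 1: "one sweet innocent gold": 1+1+3+1 = 6
Line 2: "ten marsh scatters however": 1+1+2+3 = 7
Line 3: "farmer within his pathway": 2+2+1+2 = 7
Total: 6 + 7 + 7 = 20

20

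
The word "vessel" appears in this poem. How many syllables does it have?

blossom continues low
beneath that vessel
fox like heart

2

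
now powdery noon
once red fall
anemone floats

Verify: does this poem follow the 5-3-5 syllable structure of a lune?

Yes

Line 1: "now powdery noon": 1+3+1 = 5 ✓
Line 2: "once red fall": 1+1+1 = 3 ✓
Line 3: "anemone floats": 4+1 = 5 ✓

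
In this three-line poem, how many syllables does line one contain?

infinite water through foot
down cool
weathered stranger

Line one: infinite (3), water (2), through (1), foot (1) → 7

7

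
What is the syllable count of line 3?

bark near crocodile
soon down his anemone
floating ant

3

Line 3: floating(2) + ant(1) = 3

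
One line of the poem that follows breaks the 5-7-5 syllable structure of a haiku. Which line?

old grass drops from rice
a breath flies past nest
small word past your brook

Line 2

Line 1: "old grass drops from rice": 1+1+1+1+1 = 5 ✓
Line 2: "a breath flies past nest": 1+1+1+1+1 = 5 (expected 7)
Line 3: "small word past your brook": 1+1+1+1+1 = 5 ✓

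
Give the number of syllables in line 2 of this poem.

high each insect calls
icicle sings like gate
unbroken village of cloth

6

Line 2: "icicle sings like gate": 3+1+1+1 = 6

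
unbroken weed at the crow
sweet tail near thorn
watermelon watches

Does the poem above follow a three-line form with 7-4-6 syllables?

Yes

Line 1: unbroken (3), weed (1), at (1), the (1), crow (1) → 7 ✓
Line 2: sweet (1), tail (1), near (1), thorn (1) → 4 ✓
Line 3: watermelon (4), watches (2) → 6 ✓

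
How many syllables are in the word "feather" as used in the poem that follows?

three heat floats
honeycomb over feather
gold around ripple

2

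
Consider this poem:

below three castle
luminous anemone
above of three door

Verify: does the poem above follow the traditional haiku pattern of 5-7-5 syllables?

Yes

Line 1: below(2) + three(1) + castle(2) = 5 ✓
Line 2: luminous(3) + anemone(4) = 7 ✓
Line 3: above(2) + of(1) + three(1) + door(1) = 5 ✓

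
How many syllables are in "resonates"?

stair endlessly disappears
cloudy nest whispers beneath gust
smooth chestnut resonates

3

"resonates" has 3 syllables.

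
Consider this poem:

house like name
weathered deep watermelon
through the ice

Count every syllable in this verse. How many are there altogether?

13

Line 1: "house like name": 1+1+1 = 3
Line 2: "weathered deep watermelon": 2+1+4 = 7
Line 3: "through the ice": 1+1+1 = 3
Total: 3 + 7 + 3 = 13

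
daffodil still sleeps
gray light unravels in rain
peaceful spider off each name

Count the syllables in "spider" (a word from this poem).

2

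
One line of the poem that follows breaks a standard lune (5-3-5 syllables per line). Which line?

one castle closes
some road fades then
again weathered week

The second line

Line 1: one (1), castle (2), closes (2) → 5 ✓
Line 2: some (1), road (1), fades (1), then (1) → 4 (expected 3)
Line 3: again (2), weathered (2), week (1) → 5 ✓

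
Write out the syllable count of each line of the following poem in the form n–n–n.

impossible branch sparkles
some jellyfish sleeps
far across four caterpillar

Line 1: impossible (4), branch (1), sparkles (2) → 7
Line 2: some (1), jellyfish (3), sleeps (1) → 5
Line 3: far (1), across (2), four (1), caterpillar (4) → 8

7–5–8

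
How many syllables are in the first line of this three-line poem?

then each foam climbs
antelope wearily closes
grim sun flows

The first line: "then each foam climbs": 1+1+1+1 = 4

4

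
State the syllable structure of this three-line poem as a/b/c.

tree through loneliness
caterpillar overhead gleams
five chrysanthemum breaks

5/8/6

Line 1: "tree through loneliness": 1+1+3 = 5
Line 2: "caterpillar overhead gleams": 4+3+1 = 8
Line 3: "five chrysanthemum breaks": 1+4+1 = 6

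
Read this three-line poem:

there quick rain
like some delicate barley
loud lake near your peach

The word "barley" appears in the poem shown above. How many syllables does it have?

2

"barley" has 2 syllables.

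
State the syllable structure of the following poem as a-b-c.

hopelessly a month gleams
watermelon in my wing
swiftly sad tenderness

6-7-6

Line 1: hopelessly (3), a (1), month (1), gleams (1) → 6
Line 2: watermelon (4), in (1), my (1), wing (1) → 7
Line 3: swiftly (2), sad (1), tenderness (3) → 6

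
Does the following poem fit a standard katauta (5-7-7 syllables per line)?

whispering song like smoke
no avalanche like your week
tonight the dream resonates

No

Line 1: whispering(3) + song(1) + like(1) + smoke(1) = 6 (expected 5)
Line 2: no(1) + avalanche(3) + like(1) + your(1) + week(1) = 7 ✓
Line 3: tonight(2) + the(1) + dream(1) + resonates(3) = 7 ✓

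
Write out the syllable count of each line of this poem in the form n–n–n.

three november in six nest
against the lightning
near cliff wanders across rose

7–5–7

Line 1: three (1), november (3), in (1), six (1), nest (1) → 7
Line 2: against (2), the (1), lightning (2) → 5
Line 3: near (1), cliff (1), wanders (2), across (2), rose (1) → 7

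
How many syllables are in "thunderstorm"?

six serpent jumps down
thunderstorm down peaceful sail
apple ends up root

3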